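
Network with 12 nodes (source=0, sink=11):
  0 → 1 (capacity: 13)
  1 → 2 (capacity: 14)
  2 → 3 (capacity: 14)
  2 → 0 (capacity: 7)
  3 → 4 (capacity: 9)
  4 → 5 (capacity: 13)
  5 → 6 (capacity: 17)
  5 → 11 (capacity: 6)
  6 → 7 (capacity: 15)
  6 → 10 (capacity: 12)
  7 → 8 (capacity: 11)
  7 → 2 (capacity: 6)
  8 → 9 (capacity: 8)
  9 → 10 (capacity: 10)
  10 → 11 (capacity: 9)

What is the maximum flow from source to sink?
Maximum flow = 9

Max flow: 9

Flow assignment:
  0 → 1: 13/13
  1 → 2: 13/14
  2 → 3: 9/14
  2 → 0: 4/7
  3 → 4: 9/9
  4 → 5: 9/13
  5 → 6: 3/17
  5 → 11: 6/6
  6 → 10: 3/12
  10 → 11: 3/9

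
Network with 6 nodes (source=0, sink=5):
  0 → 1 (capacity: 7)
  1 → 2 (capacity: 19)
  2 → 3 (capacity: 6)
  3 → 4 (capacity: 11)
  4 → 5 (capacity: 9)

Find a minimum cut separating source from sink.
Min cut value = 6, edges: (2,3)

Min cut value: 6
Partition: S = [0, 1, 2], T = [3, 4, 5]
Cut edges: (2,3)

By max-flow min-cut theorem, max flow = min cut = 6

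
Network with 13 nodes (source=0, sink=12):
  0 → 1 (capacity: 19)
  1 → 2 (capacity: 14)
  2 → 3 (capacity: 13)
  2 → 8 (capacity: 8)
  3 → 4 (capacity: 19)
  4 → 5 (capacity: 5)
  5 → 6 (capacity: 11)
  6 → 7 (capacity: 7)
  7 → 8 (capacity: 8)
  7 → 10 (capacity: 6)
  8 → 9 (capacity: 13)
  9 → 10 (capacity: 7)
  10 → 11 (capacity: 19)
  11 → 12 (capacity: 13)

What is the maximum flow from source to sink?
Maximum flow = 12

Max flow: 12

Flow assignment:
  0 → 1: 12/19
  1 → 2: 12/14
  2 → 3: 5/13
  2 → 8: 7/8
  3 → 4: 5/19
  4 → 5: 5/5
  5 → 6: 5/11
  6 → 7: 5/7
  7 → 10: 5/6
  8 → 9: 7/13
  9 → 10: 7/7
  10 → 11: 12/19
  11 → 12: 12/13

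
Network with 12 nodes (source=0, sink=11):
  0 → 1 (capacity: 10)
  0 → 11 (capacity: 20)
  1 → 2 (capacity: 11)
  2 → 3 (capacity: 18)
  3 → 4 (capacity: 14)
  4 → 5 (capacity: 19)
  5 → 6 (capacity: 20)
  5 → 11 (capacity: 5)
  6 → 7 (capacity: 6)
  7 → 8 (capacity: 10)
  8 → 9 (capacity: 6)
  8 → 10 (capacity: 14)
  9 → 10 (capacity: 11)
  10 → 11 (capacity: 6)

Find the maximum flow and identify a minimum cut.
Max flow = 30, Min cut edges: (0,1), (0,11)

Maximum flow: 30
Minimum cut: (0,1), (0,11)
Partition: S = [0], T = [1, 2, 3, 4, 5, 6, 7, 8, 9, 10, 11]

Max-flow min-cut theorem verified: both equal 30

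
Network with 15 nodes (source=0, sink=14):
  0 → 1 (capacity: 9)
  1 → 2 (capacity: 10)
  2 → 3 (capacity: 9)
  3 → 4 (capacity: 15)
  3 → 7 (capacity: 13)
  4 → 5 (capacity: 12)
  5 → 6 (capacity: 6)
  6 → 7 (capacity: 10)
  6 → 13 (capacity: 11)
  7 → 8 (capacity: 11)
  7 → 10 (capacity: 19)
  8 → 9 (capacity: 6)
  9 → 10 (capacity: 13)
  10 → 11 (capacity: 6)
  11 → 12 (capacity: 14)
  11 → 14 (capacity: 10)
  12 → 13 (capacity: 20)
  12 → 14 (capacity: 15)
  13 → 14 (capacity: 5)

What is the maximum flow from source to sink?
Maximum flow = 9

Max flow: 9

Flow assignment:
  0 → 1: 9/9
  1 → 2: 9/10
  2 → 3: 9/9
  3 → 4: 3/15
  3 → 7: 6/13
  4 → 5: 3/12
  5 → 6: 3/6
  6 → 13: 3/11
  7 → 10: 6/19
  10 → 11: 6/6
  11 → 14: 6/10
  13 → 14: 3/5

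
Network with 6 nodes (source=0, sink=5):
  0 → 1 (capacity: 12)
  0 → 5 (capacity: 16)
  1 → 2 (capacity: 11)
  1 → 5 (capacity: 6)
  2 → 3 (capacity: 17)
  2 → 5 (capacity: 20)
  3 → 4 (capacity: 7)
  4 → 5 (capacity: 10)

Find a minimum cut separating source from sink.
Min cut value = 28, edges: (0,1), (0,5)

Min cut value: 28
Partition: S = [0], T = [1, 2, 3, 4, 5]
Cut edges: (0,1), (0,5)

By max-flow min-cut theorem, max flow = min cut = 28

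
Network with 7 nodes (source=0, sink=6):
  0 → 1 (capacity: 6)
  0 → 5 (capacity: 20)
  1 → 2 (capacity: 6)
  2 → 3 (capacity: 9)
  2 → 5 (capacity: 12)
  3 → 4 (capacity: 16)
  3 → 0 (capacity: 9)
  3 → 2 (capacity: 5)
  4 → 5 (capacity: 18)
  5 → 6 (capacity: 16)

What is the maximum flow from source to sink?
Maximum flow = 16

Max flow: 16

Flow assignment:
  0 → 1: 6/6
  0 → 5: 10/20
  1 → 2: 6/6
  2 → 5: 6/12
  5 → 6: 16/16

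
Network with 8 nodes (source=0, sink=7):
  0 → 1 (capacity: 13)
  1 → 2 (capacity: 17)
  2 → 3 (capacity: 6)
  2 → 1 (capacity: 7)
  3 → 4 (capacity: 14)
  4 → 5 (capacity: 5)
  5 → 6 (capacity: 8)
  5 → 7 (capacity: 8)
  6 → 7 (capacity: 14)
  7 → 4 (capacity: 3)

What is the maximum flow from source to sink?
Maximum flow = 5

Max flow: 5

Flow assignment:
  0 → 1: 5/13
  1 → 2: 5/17
  2 → 3: 5/6
  3 → 4: 5/14
  4 → 5: 5/5
  5 → 7: 5/8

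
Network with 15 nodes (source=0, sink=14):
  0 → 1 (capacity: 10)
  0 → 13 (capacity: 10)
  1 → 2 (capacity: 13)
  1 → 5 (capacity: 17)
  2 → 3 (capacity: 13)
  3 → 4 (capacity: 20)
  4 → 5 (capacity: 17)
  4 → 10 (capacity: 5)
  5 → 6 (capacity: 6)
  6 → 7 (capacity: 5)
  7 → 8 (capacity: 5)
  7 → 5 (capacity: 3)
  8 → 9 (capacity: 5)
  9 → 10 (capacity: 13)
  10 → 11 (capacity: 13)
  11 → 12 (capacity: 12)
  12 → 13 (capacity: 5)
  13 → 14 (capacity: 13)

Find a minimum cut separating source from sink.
Min cut value = 13, edges: (13,14)

Min cut value: 13
Partition: S = [0, 1, 2, 3, 4, 5, 6, 7, 8, 9, 10, 11, 12, 13], T = [14]
Cut edges: (13,14)

By max-flow min-cut theorem, max flow = min cut = 13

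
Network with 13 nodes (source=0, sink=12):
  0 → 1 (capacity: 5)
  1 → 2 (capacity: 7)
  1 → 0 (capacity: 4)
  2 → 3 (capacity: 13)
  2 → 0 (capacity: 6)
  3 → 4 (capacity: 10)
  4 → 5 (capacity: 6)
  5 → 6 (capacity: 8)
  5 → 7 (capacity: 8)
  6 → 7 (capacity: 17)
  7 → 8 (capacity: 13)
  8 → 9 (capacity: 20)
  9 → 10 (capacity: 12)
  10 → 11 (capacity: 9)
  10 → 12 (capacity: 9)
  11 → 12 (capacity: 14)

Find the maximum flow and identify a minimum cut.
Max flow = 5, Min cut edges: (0,1)

Maximum flow: 5
Minimum cut: (0,1)
Partition: S = [0], T = [1, 2, 3, 4, 5, 6, 7, 8, 9, 10, 11, 12]

Max-flow min-cut theorem verified: both equal 5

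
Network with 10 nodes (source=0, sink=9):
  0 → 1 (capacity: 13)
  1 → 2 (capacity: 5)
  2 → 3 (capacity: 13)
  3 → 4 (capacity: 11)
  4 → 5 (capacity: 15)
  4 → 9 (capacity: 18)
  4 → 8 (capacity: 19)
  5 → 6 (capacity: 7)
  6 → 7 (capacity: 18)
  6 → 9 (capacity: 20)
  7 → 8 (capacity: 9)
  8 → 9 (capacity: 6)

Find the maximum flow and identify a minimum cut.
Max flow = 5, Min cut edges: (1,2)

Maximum flow: 5
Minimum cut: (1,2)
Partition: S = [0, 1], T = [2, 3, 4, 5, 6, 7, 8, 9]

Max-flow min-cut theorem verified: both equal 5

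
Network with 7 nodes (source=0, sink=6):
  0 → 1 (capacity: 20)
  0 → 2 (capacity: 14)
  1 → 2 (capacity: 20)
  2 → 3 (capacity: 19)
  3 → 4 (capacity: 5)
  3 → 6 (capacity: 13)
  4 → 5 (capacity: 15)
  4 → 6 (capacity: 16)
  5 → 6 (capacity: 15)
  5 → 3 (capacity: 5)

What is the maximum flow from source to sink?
Maximum flow = 18

Max flow: 18

Flow assignment:
  0 → 1: 5/20
  0 → 2: 13/14
  1 → 2: 5/20
  2 → 3: 18/19
  3 → 4: 5/5
  3 → 6: 13/13
  4 → 6: 5/16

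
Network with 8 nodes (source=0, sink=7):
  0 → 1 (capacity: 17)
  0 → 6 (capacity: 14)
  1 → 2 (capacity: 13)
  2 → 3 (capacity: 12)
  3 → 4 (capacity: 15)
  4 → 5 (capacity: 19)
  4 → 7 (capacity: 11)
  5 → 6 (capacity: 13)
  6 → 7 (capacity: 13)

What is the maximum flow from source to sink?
Maximum flow = 24

Max flow: 24

Flow assignment:
  0 → 1: 12/17
  0 → 6: 12/14
  1 → 2: 12/13
  2 → 3: 12/12
  3 → 4: 12/15
  4 → 5: 1/19
  4 → 7: 11/11
  5 → 6: 1/13
  6 → 7: 13/13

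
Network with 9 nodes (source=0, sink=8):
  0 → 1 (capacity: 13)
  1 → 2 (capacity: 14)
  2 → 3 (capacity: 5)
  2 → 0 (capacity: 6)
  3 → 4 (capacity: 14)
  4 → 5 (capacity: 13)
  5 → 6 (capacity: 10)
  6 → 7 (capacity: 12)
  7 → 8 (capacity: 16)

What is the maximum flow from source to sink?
Maximum flow = 5

Max flow: 5

Flow assignment:
  0 → 1: 11/13
  1 → 2: 11/14
  2 → 3: 5/5
  2 → 0: 6/6
  3 → 4: 5/14
  4 → 5: 5/13
  5 → 6: 5/10
  6 → 7: 5/12
  7 → 8: 5/16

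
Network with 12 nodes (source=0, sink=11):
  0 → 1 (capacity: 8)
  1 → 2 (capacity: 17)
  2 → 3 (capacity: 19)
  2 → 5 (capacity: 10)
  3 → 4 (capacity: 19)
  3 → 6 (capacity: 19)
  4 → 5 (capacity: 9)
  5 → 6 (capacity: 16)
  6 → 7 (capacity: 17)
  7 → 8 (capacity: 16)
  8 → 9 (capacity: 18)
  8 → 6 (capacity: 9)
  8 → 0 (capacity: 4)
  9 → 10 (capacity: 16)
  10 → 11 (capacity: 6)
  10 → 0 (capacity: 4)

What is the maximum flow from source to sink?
Maximum flow = 6

Max flow: 6

Flow assignment:
  0 → 1: 8/8
  1 → 2: 8/17
  2 → 3: 8/19
  3 → 6: 8/19
  6 → 7: 8/17
  7 → 8: 8/16
  8 → 9: 8/18
  9 → 10: 8/16
  10 → 11: 6/6
  10 → 0: 2/4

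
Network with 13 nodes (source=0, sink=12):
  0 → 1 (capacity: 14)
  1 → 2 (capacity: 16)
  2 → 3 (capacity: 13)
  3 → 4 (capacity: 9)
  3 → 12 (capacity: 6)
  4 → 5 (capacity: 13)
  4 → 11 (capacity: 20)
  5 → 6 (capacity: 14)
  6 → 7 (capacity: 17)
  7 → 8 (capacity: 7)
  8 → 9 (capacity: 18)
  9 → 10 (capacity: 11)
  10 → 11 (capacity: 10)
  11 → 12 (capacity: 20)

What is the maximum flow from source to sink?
Maximum flow = 13

Max flow: 13

Flow assignment:
  0 → 1: 13/14
  1 → 2: 13/16
  2 → 3: 13/13
  3 → 4: 7/9
  3 → 12: 6/6
  4 → 11: 7/20
  11 → 12: 7/20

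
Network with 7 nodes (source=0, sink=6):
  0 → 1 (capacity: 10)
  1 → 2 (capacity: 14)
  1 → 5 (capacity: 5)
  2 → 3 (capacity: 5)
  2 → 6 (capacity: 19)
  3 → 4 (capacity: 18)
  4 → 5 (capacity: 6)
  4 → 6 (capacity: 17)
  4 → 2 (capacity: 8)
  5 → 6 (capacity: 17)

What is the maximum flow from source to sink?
Maximum flow = 10

Max flow: 10

Flow assignment:
  0 → 1: 10/10
  1 → 2: 10/14
  2 → 6: 10/19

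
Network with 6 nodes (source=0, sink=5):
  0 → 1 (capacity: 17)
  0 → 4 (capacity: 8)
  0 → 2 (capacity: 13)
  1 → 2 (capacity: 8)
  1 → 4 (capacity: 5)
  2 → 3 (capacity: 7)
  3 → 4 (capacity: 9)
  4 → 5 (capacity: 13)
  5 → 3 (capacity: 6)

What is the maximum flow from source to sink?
Maximum flow = 13

Max flow: 13

Flow assignment:
  0 → 1: 5/17
  0 → 4: 1/8
  0 → 2: 7/13
  1 → 4: 5/5
  2 → 3: 7/7
  3 → 4: 7/9
  4 → 5: 13/13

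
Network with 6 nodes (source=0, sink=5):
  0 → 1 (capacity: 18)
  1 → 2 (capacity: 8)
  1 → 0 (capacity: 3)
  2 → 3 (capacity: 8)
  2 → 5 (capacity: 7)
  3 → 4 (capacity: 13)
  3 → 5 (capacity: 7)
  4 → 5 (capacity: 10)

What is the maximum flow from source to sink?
Maximum flow = 8

Max flow: 8

Flow assignment:
  0 → 1: 8/18
  1 → 2: 8/8
  2 → 3: 1/8
  2 → 5: 7/7
  3 → 5: 1/7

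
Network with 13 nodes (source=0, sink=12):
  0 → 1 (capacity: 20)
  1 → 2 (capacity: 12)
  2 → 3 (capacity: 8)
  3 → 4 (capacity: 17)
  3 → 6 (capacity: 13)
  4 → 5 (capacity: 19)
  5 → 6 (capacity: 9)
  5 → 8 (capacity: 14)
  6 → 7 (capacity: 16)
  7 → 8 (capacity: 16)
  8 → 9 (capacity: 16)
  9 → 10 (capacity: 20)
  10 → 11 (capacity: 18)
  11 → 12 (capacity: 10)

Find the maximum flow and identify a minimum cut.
Max flow = 8, Min cut edges: (2,3)

Maximum flow: 8
Minimum cut: (2,3)
Partition: S = [0, 1, 2], T = [3, 4, 5, 6, 7, 8, 9, 10, 11, 12]

Max-flow min-cut theorem verified: both equal 8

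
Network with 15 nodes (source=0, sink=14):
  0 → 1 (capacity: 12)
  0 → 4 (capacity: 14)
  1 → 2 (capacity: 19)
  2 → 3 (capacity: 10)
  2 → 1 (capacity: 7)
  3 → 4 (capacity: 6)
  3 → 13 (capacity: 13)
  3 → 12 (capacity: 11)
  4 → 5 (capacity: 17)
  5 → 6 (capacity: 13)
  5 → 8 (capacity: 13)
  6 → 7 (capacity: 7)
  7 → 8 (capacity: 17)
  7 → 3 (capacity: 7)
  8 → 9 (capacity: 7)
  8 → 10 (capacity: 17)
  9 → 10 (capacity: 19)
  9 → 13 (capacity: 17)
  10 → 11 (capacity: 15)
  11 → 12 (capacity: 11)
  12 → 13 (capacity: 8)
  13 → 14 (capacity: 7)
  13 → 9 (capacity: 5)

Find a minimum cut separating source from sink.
Min cut value = 7, edges: (13,14)

Min cut value: 7
Partition: S = [0, 1, 2, 3, 4, 5, 6, 7, 8, 9, 10, 11, 12, 13], T = [14]
Cut edges: (13,14)

By max-flow min-cut theorem, max flow = min cut = 7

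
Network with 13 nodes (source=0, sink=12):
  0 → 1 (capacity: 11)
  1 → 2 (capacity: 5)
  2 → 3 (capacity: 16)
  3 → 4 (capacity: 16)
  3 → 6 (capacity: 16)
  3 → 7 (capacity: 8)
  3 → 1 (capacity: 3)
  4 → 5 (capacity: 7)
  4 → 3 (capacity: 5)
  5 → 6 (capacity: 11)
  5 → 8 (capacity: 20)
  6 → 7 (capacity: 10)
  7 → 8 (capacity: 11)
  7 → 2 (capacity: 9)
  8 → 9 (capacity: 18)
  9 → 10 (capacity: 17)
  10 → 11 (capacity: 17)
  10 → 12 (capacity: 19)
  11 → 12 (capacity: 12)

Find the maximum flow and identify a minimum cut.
Max flow = 5, Min cut edges: (1,2)

Maximum flow: 5
Minimum cut: (1,2)
Partition: S = [0, 1], T = [2, 3, 4, 5, 6, 7, 8, 9, 10, 11, 12]

Max-flow min-cut theorem verified: both equal 5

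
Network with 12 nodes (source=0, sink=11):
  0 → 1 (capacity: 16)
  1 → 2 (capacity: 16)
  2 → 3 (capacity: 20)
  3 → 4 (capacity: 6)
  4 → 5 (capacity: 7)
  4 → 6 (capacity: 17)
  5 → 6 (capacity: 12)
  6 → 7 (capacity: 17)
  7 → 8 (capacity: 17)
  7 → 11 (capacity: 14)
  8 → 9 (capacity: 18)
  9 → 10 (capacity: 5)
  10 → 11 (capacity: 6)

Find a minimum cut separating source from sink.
Min cut value = 6, edges: (3,4)

Min cut value: 6
Partition: S = [0, 1, 2, 3], T = [4, 5, 6, 7, 8, 9, 10, 11]
Cut edges: (3,4)

By max-flow min-cut theorem, max flow = min cut = 6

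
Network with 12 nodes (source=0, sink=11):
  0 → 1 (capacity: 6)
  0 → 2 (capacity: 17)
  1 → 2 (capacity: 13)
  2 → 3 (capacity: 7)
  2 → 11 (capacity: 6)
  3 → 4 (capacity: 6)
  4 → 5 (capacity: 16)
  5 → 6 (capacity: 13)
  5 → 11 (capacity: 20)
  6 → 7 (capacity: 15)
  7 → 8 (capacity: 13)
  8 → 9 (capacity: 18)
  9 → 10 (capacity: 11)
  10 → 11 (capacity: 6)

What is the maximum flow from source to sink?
Maximum flow = 12

Max flow: 12

Flow assignment:
  0 → 2: 12/17
  2 → 3: 6/7
  2 → 11: 6/6
  3 → 4: 6/6
  4 → 5: 6/16
  5 → 11: 6/20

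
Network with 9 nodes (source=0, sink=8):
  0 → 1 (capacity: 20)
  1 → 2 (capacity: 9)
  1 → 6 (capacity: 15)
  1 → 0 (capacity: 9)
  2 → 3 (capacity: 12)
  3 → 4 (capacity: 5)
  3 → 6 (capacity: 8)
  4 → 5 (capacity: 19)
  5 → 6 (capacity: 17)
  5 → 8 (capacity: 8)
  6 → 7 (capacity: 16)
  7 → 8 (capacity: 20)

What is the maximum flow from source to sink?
Maximum flow = 20

Max flow: 20

Flow assignment:
  0 → 1: 20/20
  1 → 2: 5/9
  1 → 6: 15/15
  2 → 3: 5/12
  3 → 4: 5/5
  4 → 5: 5/19
  5 → 8: 5/8
  6 → 7: 15/16
  7 → 8: 15/20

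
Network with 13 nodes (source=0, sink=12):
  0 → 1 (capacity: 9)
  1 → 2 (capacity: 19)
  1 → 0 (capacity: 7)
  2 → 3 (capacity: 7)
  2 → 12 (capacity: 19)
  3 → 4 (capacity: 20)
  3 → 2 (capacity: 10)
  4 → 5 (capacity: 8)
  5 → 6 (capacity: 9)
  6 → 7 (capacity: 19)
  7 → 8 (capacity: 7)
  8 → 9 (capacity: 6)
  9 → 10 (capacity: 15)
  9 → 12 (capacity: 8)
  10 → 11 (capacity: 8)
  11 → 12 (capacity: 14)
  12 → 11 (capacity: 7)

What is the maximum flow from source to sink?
Maximum flow = 9

Max flow: 9

Flow assignment:
  0 → 1: 9/9
  1 → 2: 9/19
  2 → 12: 9/19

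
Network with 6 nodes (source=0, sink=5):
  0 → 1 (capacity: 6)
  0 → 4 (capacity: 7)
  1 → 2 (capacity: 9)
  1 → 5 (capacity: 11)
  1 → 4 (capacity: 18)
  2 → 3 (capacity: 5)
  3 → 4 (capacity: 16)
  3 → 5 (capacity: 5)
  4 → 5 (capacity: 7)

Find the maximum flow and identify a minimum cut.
Max flow = 13, Min cut edges: (0,1), (4,5)

Maximum flow: 13
Minimum cut: (0,1), (4,5)
Partition: S = [0, 4], T = [1, 2, 3, 5]

Max-flow min-cut theorem verified: both equal 13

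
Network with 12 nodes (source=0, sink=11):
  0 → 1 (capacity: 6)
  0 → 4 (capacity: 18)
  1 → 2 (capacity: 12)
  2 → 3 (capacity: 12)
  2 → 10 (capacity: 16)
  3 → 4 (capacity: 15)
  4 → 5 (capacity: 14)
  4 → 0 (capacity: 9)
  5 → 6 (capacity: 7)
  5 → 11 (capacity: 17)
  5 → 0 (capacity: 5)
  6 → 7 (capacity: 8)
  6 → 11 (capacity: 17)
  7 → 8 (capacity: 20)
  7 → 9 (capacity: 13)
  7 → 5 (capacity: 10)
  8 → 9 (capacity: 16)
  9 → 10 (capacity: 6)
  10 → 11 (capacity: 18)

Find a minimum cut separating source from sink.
Min cut value = 20, edges: (0,1), (4,5)

Min cut value: 20
Partition: S = [0, 3, 4], T = [1, 2, 5, 6, 7, 8, 9, 10, 11]
Cut edges: (0,1), (4,5)

By max-flow min-cut theorem, max flow = min cut = 20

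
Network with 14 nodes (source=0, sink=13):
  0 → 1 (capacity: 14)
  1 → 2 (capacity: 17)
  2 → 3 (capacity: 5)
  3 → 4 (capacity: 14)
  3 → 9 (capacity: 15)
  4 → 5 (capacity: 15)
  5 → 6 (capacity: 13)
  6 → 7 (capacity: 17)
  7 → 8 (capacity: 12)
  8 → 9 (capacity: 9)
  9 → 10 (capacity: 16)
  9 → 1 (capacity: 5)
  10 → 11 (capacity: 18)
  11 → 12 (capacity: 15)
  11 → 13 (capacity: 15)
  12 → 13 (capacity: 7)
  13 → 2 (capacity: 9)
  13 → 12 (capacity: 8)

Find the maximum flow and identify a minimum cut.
Max flow = 5, Min cut edges: (2,3)

Maximum flow: 5
Minimum cut: (2,3)
Partition: S = [0, 1, 2], T = [3, 4, 5, 6, 7, 8, 9, 10, 11, 12, 13]

Max-flow min-cut theorem verified: both equal 5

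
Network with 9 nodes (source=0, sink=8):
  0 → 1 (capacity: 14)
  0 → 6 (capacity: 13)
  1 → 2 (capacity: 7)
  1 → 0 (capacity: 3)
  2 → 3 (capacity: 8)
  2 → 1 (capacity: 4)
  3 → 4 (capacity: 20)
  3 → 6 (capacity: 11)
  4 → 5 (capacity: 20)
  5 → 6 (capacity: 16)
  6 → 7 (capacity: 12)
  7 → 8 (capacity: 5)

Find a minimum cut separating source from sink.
Min cut value = 5, edges: (7,8)

Min cut value: 5
Partition: S = [0, 1, 2, 3, 4, 5, 6, 7], T = [8]
Cut edges: (7,8)

By max-flow min-cut theorem, max flow = min cut = 5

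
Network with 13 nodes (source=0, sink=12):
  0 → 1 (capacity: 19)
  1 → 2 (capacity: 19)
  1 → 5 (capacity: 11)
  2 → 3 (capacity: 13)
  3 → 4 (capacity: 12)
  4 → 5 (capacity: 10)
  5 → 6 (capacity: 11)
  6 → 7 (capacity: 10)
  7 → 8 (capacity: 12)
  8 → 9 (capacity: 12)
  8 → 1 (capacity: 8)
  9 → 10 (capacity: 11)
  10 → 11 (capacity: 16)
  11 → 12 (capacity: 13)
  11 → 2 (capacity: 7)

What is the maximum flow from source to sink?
Maximum flow = 10

Max flow: 10

Flow assignment:
  0 → 1: 10/19
  1 → 2: 8/19
  1 → 5: 2/11
  2 → 3: 8/13
  3 → 4: 8/12
  4 → 5: 8/10
  5 → 6: 10/11
  6 → 7: 10/10
  7 → 8: 10/12
  8 → 9: 10/12
  9 → 10: 10/11
  10 → 11: 10/16
  11 → 12: 10/13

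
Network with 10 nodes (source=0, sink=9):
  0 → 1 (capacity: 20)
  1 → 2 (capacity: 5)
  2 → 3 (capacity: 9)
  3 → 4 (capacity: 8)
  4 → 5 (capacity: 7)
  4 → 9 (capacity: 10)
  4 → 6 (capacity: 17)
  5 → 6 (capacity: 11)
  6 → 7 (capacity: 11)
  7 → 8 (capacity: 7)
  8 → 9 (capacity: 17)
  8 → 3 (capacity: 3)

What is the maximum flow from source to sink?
Maximum flow = 5

Max flow: 5

Flow assignment:
  0 → 1: 5/20
  1 → 2: 5/5
  2 → 3: 5/9
  3 → 4: 5/8
  4 → 9: 5/10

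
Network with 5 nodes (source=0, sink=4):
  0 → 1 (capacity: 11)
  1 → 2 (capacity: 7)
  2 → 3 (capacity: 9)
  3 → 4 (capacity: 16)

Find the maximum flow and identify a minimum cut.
Max flow = 7, Min cut edges: (1,2)

Maximum flow: 7
Minimum cut: (1,2)
Partition: S = [0, 1], T = [2, 3, 4]

Max-flow min-cut theorem verified: both equal 7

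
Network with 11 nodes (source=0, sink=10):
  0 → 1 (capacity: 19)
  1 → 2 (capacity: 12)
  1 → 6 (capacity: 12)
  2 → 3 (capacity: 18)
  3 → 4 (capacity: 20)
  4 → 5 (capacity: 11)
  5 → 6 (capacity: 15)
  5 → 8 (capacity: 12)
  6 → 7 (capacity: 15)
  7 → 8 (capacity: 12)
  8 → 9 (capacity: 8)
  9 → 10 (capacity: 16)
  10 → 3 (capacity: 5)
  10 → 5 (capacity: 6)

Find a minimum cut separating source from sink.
Min cut value = 8, edges: (8,9)

Min cut value: 8
Partition: S = [0, 1, 2, 3, 4, 5, 6, 7, 8], T = [9, 10]
Cut edges: (8,9)

By max-flow min-cut theorem, max flow = min cut = 8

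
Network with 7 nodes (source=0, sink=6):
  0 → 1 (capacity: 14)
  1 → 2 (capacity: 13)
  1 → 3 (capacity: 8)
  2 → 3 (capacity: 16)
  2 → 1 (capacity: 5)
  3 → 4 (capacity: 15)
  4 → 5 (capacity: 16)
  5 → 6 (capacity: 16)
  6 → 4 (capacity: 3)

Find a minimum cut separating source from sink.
Min cut value = 14, edges: (0,1)

Min cut value: 14
Partition: S = [0], T = [1, 2, 3, 4, 5, 6]
Cut edges: (0,1)

By max-flow min-cut theorem, max flow = min cut = 14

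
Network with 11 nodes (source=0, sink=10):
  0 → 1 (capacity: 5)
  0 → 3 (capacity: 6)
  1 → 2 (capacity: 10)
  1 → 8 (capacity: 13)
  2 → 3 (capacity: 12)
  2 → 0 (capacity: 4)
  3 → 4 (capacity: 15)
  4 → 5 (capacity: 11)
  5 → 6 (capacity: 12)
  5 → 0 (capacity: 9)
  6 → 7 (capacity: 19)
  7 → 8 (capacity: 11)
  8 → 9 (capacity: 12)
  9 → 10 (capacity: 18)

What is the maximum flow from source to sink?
Maximum flow = 11

Max flow: 11

Flow assignment:
  0 → 1: 5/5
  0 → 3: 6/6
  1 → 8: 5/13
  3 → 4: 6/15
  4 → 5: 6/11
  5 → 6: 6/12
  6 → 7: 6/19
  7 → 8: 6/11
  8 → 9: 11/12
  9 → 10: 11/18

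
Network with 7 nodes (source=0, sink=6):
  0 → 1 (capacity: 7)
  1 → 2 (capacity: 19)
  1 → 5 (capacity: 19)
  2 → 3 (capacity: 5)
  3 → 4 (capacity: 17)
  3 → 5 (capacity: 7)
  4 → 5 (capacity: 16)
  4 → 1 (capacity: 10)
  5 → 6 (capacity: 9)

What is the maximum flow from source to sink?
Maximum flow = 7

Max flow: 7

Flow assignment:
  0 → 1: 7/7
  1 → 5: 7/19
  5 → 6: 7/9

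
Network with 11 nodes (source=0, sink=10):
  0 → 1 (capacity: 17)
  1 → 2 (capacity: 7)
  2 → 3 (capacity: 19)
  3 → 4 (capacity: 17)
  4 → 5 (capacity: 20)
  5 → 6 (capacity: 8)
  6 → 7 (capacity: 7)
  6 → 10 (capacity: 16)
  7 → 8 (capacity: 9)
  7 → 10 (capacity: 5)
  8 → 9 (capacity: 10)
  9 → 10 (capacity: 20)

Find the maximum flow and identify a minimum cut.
Max flow = 7, Min cut edges: (1,2)

Maximum flow: 7
Minimum cut: (1,2)
Partition: S = [0, 1], T = [2, 3, 4, 5, 6, 7, 8, 9, 10]

Max-flow min-cut theorem verified: both equal 7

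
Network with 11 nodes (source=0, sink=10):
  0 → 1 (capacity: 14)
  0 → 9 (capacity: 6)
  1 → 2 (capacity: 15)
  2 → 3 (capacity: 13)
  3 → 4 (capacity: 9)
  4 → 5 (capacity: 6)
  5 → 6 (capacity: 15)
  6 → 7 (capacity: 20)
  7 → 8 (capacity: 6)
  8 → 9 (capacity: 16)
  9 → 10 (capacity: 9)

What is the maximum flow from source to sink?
Maximum flow = 9

Max flow: 9

Flow assignment:
  0 → 1: 6/14
  0 → 9: 3/6
  1 → 2: 6/15
  2 → 3: 6/13
  3 → 4: 6/9
  4 → 5: 6/6
  5 → 6: 6/15
  6 → 7: 6/20
  7 → 8: 6/6
  8 → 9: 6/16
  9 → 10: 9/9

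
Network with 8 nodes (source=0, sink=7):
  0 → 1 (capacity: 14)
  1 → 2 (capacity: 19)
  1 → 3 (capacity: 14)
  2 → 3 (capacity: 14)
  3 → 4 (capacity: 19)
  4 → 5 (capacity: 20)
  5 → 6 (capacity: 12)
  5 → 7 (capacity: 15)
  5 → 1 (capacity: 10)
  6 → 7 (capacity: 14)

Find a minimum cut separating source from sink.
Min cut value = 14, edges: (0,1)

Min cut value: 14
Partition: S = [0], T = [1, 2, 3, 4, 5, 6, 7]
Cut edges: (0,1)

By max-flow min-cut theorem, max flow = min cut = 14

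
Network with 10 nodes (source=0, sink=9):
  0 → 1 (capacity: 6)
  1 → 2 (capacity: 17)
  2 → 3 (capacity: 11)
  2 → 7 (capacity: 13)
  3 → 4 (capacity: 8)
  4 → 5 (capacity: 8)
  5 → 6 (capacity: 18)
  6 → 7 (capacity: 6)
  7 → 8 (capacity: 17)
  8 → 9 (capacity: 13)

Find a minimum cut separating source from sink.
Min cut value = 6, edges: (0,1)

Min cut value: 6
Partition: S = [0], T = [1, 2, 3, 4, 5, 6, 7, 8, 9]
Cut edges: (0,1)

By max-flow min-cut theorem, max flow = min cut = 6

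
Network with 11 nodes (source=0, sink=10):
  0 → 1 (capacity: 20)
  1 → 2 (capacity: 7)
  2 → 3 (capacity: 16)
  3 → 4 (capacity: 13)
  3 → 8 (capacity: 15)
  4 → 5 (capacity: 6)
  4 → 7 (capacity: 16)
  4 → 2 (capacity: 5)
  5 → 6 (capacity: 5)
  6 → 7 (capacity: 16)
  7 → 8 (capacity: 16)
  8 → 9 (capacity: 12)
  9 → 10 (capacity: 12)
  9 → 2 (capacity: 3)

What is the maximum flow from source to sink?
Maximum flow = 7

Max flow: 7

Flow assignment:
  0 → 1: 7/20
  1 → 2: 7/7
  2 → 3: 7/16
  3 → 8: 7/15
  8 → 9: 7/12
  9 → 10: 7/12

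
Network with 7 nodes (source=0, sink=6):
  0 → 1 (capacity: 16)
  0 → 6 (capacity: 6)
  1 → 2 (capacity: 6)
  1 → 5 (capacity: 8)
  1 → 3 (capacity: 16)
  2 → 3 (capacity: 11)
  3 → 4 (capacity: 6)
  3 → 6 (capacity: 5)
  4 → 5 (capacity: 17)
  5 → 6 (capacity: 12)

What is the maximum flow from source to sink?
Maximum flow = 22

Max flow: 22

Flow assignment:
  0 → 1: 16/16
  0 → 6: 6/6
  1 → 5: 8/8
  1 → 3: 8/16
  3 → 4: 3/6
  3 → 6: 5/5
  4 → 5: 3/17
  5 → 6: 11/12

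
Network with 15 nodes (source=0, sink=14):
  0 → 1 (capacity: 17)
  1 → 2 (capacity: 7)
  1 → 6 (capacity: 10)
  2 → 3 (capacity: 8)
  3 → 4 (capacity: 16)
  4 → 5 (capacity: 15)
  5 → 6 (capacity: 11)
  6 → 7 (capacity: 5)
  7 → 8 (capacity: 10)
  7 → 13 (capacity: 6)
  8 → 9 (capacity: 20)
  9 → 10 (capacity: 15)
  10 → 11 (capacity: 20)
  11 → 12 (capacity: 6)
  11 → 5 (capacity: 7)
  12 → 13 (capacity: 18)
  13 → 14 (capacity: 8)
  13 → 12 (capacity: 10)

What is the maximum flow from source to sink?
Maximum flow = 5

Max flow: 5

Flow assignment:
  0 → 1: 5/17
  1 → 6: 5/10
  6 → 7: 5/5
  7 → 13: 5/6
  13 → 14: 5/8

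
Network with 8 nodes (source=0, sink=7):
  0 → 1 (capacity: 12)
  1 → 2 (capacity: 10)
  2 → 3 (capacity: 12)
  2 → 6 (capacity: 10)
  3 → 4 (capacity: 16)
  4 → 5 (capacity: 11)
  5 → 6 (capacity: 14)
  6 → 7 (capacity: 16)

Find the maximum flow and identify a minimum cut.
Max flow = 10, Min cut edges: (1,2)

Maximum flow: 10
Minimum cut: (1,2)
Partition: S = [0, 1], T = [2, 3, 4, 5, 6, 7]

Max-flow min-cut theorem verified: both equal 10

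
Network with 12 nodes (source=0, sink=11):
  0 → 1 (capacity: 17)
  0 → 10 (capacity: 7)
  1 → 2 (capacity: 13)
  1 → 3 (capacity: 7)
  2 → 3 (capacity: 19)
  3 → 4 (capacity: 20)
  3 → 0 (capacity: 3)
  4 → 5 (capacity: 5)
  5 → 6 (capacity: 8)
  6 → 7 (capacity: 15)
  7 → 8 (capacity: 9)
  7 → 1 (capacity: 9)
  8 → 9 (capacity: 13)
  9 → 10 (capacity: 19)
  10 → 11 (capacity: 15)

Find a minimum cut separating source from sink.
Min cut value = 12, edges: (0,10), (4,5)

Min cut value: 12
Partition: S = [0, 1, 2, 3, 4], T = [5, 6, 7, 8, 9, 10, 11]
Cut edges: (0,10), (4,5)

By max-flow min-cut theorem, max flow = min cut = 12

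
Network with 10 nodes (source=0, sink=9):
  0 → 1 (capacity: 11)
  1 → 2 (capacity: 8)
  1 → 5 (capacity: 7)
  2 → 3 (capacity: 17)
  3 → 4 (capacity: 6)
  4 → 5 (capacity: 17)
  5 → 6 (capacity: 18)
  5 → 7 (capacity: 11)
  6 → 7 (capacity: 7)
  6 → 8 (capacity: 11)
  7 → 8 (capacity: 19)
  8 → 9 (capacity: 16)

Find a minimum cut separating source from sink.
Min cut value = 11, edges: (0,1)

Min cut value: 11
Partition: S = [0], T = [1, 2, 3, 4, 5, 6, 7, 8, 9]
Cut edges: (0,1)

By max-flow min-cut theorem, max flow = min cut = 11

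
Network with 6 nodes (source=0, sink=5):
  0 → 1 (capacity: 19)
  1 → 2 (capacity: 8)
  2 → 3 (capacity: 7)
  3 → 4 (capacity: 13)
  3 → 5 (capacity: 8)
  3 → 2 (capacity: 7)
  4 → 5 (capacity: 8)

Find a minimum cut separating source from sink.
Min cut value = 7, edges: (2,3)

Min cut value: 7
Partition: S = [0, 1, 2], T = [3, 4, 5]
Cut edges: (2,3)

By max-flow min-cut theorem, max flow = min cut = 7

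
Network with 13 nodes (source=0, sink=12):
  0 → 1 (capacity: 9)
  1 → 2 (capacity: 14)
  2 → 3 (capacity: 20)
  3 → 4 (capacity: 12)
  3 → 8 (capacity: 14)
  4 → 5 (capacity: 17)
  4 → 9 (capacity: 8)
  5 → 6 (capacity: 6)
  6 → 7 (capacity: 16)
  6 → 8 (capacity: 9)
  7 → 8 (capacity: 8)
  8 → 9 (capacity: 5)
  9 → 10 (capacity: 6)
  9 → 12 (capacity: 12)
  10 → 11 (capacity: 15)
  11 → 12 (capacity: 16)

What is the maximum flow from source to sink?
Maximum flow = 9

Max flow: 9

Flow assignment:
  0 → 1: 9/9
  1 → 2: 9/14
  2 → 3: 9/20
  3 → 4: 8/12
  3 → 8: 1/14
  4 → 9: 8/8
  8 → 9: 1/5
  9 → 12: 9/12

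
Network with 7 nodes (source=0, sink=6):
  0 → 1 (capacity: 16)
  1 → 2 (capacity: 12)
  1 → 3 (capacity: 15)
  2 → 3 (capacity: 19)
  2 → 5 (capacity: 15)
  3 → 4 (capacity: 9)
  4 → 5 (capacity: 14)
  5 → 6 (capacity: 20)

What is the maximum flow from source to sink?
Maximum flow = 16

Max flow: 16

Flow assignment:
  0 → 1: 16/16
  1 → 2: 12/12
  1 → 3: 4/15
  2 → 5: 12/15
  3 → 4: 4/9
  4 → 5: 4/14
  5 → 6: 16/20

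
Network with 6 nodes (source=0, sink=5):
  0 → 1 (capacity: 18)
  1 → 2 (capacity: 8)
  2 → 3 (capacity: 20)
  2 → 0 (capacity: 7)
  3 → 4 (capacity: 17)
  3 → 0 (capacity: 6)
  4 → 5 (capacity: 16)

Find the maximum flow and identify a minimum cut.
Max flow = 8, Min cut edges: (1,2)

Maximum flow: 8
Minimum cut: (1,2)
Partition: S = [0, 1], T = [2, 3, 4, 5]

Max-flow min-cut theorem verified: both equal 8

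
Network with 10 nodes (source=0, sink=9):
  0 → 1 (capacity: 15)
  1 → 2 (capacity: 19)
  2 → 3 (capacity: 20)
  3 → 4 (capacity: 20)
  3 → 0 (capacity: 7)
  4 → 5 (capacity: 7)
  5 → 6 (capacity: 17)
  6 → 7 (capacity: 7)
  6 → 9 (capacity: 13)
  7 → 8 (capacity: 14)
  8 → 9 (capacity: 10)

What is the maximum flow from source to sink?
Maximum flow = 7

Max flow: 7

Flow assignment:
  0 → 1: 14/15
  1 → 2: 14/19
  2 → 3: 14/20
  3 → 4: 7/20
  3 → 0: 7/7
  4 → 5: 7/7
  5 → 6: 7/17
  6 → 9: 7/13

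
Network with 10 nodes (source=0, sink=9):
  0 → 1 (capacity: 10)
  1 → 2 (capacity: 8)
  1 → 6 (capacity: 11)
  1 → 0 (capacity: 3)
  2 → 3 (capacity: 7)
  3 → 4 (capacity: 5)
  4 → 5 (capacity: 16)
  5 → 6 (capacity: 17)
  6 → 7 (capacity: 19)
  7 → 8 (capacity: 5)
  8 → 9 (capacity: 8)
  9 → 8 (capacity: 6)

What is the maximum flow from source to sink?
Maximum flow = 5

Max flow: 5

Flow assignment:
  0 → 1: 5/10
  1 → 6: 5/11
  6 → 7: 5/19
  7 → 8: 5/5
  8 → 9: 5/8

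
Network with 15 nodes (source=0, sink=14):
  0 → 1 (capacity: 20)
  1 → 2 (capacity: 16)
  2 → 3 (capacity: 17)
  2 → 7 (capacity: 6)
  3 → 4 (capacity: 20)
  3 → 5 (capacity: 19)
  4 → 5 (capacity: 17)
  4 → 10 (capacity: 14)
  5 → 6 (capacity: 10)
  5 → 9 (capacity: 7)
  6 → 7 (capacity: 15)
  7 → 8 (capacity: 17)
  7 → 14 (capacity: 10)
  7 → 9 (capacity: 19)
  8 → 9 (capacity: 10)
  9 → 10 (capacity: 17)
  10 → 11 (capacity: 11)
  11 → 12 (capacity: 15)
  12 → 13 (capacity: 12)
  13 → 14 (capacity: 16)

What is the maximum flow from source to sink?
Maximum flow = 16

Max flow: 16

Flow assignment:
  0 → 1: 16/20
  1 → 2: 16/16
  2 → 3: 10/17
  2 → 7: 6/6
  3 → 4: 6/20
  3 → 5: 4/19
  4 → 10: 6/14
  5 → 6: 4/10
  6 → 7: 4/15
  7 → 14: 10/10
  10 → 11: 6/11
  11 → 12: 6/15
  12 → 13: 6/12
  13 → 14: 6/16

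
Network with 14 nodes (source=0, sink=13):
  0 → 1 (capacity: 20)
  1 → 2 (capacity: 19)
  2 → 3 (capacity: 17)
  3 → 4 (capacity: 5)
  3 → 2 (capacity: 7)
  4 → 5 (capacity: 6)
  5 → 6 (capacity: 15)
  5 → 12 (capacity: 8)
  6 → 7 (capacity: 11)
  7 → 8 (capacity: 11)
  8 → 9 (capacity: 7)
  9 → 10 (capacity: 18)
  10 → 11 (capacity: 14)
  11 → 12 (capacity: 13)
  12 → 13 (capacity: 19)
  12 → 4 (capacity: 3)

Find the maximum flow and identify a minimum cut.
Max flow = 5, Min cut edges: (3,4)

Maximum flow: 5
Minimum cut: (3,4)
Partition: S = [0, 1, 2, 3], T = [4, 5, 6, 7, 8, 9, 10, 11, 12, 13]

Max-flow min-cut theorem verified: both equal 5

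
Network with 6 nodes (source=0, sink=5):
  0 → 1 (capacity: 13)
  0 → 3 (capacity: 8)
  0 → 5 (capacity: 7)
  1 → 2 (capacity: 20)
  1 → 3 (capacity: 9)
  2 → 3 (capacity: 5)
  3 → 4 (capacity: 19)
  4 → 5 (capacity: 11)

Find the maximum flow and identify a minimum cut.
Max flow = 18, Min cut edges: (0,5), (4,5)

Maximum flow: 18
Minimum cut: (0,5), (4,5)
Partition: S = [0, 1, 2, 3, 4], T = [5]

Max-flow min-cut theorem verified: both equal 18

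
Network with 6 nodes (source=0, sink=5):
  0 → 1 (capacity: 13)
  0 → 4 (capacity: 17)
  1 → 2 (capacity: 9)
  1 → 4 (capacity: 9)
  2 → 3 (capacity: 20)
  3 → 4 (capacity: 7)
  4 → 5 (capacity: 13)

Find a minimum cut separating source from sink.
Min cut value = 13, edges: (4,5)

Min cut value: 13
Partition: S = [0, 1, 2, 3, 4], T = [5]
Cut edges: (4,5)

By max-flow min-cut theorem, max flow = min cut = 13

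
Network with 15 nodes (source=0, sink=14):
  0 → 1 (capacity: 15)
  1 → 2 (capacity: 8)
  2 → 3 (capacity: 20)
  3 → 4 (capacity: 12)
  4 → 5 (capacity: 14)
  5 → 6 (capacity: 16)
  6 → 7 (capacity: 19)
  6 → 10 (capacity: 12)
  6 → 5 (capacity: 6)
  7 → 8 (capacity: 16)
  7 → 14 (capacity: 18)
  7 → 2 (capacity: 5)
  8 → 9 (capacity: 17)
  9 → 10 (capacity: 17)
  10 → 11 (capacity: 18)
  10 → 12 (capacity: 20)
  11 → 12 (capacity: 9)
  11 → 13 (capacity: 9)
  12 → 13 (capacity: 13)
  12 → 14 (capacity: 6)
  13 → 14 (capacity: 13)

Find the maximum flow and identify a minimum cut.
Max flow = 8, Min cut edges: (1,2)

Maximum flow: 8
Minimum cut: (1,2)
Partition: S = [0, 1], T = [2, 3, 4, 5, 6, 7, 8, 9, 10, 11, 12, 13, 14]

Max-flow min-cut theorem verified: both equal 8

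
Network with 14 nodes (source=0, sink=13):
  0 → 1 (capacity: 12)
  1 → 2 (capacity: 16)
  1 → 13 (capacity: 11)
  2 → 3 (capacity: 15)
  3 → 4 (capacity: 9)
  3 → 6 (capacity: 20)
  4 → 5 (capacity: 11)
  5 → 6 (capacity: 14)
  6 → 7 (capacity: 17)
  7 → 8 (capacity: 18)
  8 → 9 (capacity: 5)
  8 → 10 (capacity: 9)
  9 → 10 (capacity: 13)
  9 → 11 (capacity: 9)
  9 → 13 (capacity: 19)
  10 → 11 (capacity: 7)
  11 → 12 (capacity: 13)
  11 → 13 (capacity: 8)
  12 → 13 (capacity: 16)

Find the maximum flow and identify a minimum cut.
Max flow = 12, Min cut edges: (0,1)

Maximum flow: 12
Minimum cut: (0,1)
Partition: S = [0], T = [1, 2, 3, 4, 5, 6, 7, 8, 9, 10, 11, 12, 13]

Max-flow min-cut theorem verified: both equal 12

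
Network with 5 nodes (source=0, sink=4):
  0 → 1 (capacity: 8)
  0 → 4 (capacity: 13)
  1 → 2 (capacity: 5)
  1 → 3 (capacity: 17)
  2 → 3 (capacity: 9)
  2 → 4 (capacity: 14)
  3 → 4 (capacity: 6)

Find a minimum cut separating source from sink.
Min cut value = 21, edges: (0,1), (0,4)

Min cut value: 21
Partition: S = [0], T = [1, 2, 3, 4]
Cut edges: (0,1), (0,4)

By max-flow min-cut theorem, max flow = min cut = 21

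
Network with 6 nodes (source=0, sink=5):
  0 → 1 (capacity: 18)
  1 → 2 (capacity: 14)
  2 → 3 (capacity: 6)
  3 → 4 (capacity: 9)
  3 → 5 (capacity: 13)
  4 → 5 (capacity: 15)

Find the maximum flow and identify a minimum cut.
Max flow = 6, Min cut edges: (2,3)

Maximum flow: 6
Minimum cut: (2,3)
Partition: S = [0, 1, 2], T = [3, 4, 5]

Max-flow min-cut theorem verified: both equal 6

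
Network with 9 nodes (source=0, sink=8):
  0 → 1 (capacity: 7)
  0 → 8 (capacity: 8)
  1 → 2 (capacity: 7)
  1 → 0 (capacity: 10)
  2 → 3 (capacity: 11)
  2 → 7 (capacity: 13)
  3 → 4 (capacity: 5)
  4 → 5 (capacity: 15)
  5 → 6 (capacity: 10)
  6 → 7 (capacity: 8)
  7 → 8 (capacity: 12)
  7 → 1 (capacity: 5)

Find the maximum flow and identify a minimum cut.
Max flow = 15, Min cut edges: (0,8), (1,2)

Maximum flow: 15
Minimum cut: (0,8), (1,2)
Partition: S = [0, 1], T = [2, 3, 4, 5, 6, 7, 8]

Max-flow min-cut theorem verified: both equal 15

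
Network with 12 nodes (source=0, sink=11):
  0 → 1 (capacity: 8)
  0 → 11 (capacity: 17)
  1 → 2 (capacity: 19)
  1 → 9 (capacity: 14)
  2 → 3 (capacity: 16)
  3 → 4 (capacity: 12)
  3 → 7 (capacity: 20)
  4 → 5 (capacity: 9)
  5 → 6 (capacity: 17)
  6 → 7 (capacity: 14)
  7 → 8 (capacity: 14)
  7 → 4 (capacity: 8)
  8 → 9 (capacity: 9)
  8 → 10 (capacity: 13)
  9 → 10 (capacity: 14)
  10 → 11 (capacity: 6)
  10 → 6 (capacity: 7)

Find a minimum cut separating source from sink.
Min cut value = 23, edges: (0,11), (10,11)

Min cut value: 23
Partition: S = [0, 1, 2, 3, 4, 5, 6, 7, 8, 9, 10], T = [11]
Cut edges: (0,11), (10,11)

By max-flow min-cut theorem, max flow = min cut = 23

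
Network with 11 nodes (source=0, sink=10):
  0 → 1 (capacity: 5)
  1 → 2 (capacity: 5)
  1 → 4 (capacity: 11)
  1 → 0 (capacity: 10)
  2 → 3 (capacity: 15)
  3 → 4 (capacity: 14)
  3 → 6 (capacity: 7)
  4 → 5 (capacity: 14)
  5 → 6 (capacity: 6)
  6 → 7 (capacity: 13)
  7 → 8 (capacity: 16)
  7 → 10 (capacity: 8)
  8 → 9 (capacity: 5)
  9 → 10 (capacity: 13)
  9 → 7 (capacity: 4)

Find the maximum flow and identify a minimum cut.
Max flow = 5, Min cut edges: (0,1)

Maximum flow: 5
Minimum cut: (0,1)
Partition: S = [0], T = [1, 2, 3, 4, 5, 6, 7, 8, 9, 10]

Max-flow min-cut theorem verified: both equal 5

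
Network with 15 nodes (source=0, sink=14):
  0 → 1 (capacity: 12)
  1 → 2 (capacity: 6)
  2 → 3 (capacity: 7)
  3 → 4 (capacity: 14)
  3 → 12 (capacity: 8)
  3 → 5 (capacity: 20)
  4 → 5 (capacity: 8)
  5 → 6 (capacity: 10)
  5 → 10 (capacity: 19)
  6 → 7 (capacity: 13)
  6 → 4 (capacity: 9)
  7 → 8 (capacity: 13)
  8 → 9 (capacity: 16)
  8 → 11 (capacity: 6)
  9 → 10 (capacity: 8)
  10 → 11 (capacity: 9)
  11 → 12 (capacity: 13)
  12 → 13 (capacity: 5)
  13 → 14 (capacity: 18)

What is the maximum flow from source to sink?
Maximum flow = 5

Max flow: 5

Flow assignment:
  0 → 1: 5/12
  1 → 2: 5/6
  2 → 3: 5/7
  3 → 12: 5/8
  12 → 13: 5/5
  13 → 14: 5/18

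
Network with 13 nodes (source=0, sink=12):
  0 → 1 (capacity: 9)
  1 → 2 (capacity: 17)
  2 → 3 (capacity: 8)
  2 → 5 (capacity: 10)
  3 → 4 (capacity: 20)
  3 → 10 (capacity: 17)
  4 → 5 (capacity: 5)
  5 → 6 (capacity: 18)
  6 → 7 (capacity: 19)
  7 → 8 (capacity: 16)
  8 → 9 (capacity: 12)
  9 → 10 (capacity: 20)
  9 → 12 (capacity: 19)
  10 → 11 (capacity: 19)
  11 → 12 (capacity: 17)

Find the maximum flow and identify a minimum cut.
Max flow = 9, Min cut edges: (0,1)

Maximum flow: 9
Minimum cut: (0,1)
Partition: S = [0], T = [1, 2, 3, 4, 5, 6, 7, 8, 9, 10, 11, 12]

Max-flow min-cut theorem verified: both equal 9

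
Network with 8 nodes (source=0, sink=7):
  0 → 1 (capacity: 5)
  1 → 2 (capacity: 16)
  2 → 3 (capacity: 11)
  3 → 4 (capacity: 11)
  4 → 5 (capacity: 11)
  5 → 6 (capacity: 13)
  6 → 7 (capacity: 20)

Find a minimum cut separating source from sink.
Min cut value = 5, edges: (0,1)

Min cut value: 5
Partition: S = [0], T = [1, 2, 3, 4, 5, 6, 7]
Cut edges: (0,1)

By max-flow min-cut theorem, max flow = min cut = 5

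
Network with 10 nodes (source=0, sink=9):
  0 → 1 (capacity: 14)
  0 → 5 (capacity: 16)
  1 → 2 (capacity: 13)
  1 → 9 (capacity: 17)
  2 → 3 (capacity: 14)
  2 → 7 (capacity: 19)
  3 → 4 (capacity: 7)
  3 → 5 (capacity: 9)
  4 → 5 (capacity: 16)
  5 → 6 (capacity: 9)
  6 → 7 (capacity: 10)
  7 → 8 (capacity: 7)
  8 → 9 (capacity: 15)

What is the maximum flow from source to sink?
Maximum flow = 21

Max flow: 21

Flow assignment:
  0 → 1: 14/14
  0 → 5: 7/16
  1 → 9: 14/17
  5 → 6: 7/9
  6 → 7: 7/10
  7 → 8: 7/7
  8 → 9: 7/15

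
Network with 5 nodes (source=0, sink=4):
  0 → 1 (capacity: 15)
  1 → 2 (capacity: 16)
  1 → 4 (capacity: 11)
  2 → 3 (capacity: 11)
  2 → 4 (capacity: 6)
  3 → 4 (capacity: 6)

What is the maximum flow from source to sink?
Maximum flow = 15

Max flow: 15

Flow assignment:
  0 → 1: 15/15
  1 → 2: 4/16
  1 → 4: 11/11
  2 → 4: 4/6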